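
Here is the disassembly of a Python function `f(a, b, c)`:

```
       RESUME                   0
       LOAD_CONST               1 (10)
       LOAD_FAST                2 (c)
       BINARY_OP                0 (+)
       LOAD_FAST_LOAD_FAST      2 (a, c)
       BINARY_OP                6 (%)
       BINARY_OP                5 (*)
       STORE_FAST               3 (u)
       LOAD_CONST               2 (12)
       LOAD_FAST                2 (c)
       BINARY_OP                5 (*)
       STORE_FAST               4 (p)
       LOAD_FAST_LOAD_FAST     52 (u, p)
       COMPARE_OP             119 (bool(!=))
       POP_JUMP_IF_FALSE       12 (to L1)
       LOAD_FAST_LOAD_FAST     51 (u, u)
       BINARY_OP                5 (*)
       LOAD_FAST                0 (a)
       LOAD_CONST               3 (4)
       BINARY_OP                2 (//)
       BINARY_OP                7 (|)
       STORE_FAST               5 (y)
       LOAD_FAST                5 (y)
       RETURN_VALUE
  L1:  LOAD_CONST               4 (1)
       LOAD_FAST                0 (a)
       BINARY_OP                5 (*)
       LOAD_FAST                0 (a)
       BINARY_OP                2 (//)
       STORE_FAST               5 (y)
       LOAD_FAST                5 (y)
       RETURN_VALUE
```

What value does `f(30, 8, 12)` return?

17431

LOAD_CONST → push 10. Stack: [10]
LOAD_FAST c → push 12. Stack: [10, 12]
BINARY_OP + → 10 + 12 = 22. Stack: [22]
LOAD_FAST_LOAD_FAST a,c → push 30,12. Stack: [22, 30, 12]
BINARY_OP % → 30 % 12 = 6. Stack: [22, 6]
BINARY_OP * → 22 * 6 = 132. Stack: [132]
STORE_FAST u → u=132. Stack: []
LOAD_CONST → push 12. Stack: [12]
LOAD_FAST c → push 12. Stack: [12, 12]
BINARY_OP * → 12 * 12 = 144. Stack: [144]
STORE_FAST p → p=144. Stack: []
LOAD_FAST_LOAD_FAST u,p → push 132,144. Stack: [132, 144]
COMPARE_OP bool(!=) → 132 vs 144 = True. Stack: [True]
POP_JUMP_IF_FALSE → pop True; no jump. Stack: []
LOAD_FAST_LOAD_FAST u,u → push 132,132. Stack: [132, 132]
BINARY_OP * → 132 * 132 = 17424. Stack: [17424]
LOAD_FAST a → push 30. Stack: [17424, 30]
LOAD_CONST → push 4. Stack: [17424, 30, 4]
BINARY_OP // → 30 // 4 = 7. Stack: [17424, 7]
BINARY_OP | → 17424 | 7 = 17431. Stack: [17431]
STORE_FAST y → y=17431. Stack: []
LOAD_FAST y → push 17431. Stack: [17431]
RETURN_VALUE → return 17431.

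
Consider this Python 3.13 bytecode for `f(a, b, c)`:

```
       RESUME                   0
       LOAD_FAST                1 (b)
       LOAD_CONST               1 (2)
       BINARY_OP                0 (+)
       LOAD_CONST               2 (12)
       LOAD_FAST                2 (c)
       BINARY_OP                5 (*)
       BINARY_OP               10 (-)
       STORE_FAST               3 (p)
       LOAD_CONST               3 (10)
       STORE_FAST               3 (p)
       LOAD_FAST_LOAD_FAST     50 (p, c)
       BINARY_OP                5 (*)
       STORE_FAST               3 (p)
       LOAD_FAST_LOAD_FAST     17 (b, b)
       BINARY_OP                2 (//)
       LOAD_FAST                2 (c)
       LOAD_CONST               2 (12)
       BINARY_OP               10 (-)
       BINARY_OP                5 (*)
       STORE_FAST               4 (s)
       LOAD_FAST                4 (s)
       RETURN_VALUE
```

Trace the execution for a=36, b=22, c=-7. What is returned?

LOAD_FAST b → push 22. Stack: [22]
LOAD_CONST → push 2. Stack: [22, 2]
BINARY_OP + → 22 + 2 = 24. Stack: [24]
LOAD_CONST → push 12. Stack: [24, 12]
LOAD_FAST c → push -7. Stack: [24, 12, -7]
BINARY_OP * → 12 * -7 = -84. Stack: [24, -84]
BINARY_OP - → 24 - -84 = 108. Stack: [108]
STORE_FAST p → p=108. Stack: []
LOAD_CONST → push 10. Stack: [10]
STORE_FAST p → p=10. Stack: []
LOAD_FAST_LOAD_FAST p,c → push 10,-7. Stack: [10, -7]
BINARY_OP * → 10 * -7 = -70. Stack: [-70]
STORE_FAST p → p=-70. Stack: []
LOAD_FAST_LOAD_FAST b,b → push 22,22. Stack: [22, 22]
BINARY_OP // → 22 // 22 = 1. Stack: [1]
LOAD_FAST c → push -7. Stack: [1, -7]
LOAD_CONST → push 12. Stack: [1, -7, 12]
BINARY_OP - → -7 - 12 = -19. Stack: [1, -19]
BINARY_OP * → 1 * -19 = -19. Stack: [-19]
STORE_FAST s → s=-19. Stack: []
LOAD_FAST s → push -19. Stack: [-19]
RETURN_VALUE → return -19.

-19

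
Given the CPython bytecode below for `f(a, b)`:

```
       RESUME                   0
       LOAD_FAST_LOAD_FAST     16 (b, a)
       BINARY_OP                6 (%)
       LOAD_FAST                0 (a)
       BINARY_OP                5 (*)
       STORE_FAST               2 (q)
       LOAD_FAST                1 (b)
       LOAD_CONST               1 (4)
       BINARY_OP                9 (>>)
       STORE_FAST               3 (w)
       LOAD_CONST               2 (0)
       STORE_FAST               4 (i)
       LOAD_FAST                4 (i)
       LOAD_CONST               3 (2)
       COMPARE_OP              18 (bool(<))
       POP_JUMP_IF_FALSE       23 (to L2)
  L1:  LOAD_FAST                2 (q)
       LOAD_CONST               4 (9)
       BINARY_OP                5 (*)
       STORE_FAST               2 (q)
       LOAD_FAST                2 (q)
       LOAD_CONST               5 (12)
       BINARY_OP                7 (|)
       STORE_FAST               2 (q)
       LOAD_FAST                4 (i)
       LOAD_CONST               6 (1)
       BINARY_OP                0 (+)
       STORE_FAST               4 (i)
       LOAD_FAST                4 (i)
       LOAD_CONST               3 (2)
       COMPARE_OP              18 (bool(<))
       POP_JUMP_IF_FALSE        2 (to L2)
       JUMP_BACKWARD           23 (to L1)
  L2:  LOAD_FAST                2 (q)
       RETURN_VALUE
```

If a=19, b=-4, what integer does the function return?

23165

LOAD_FAST_LOAD_FAST b,a → push -4,19. Stack: [-4, 19]
BINARY_OP % → -4 % 19 = 15. Stack: [15]
LOAD_FAST a → push 19. Stack: [15, 19]
BINARY_OP * → 15 * 19 = 285. Stack: [285]
STORE_FAST q → q=285. Stack: []
LOAD_FAST b → push -4. Stack: [-4]
LOAD_CONST → push 4. Stack: [-4, 4]
BINARY_OP >> → -4 >> 4 = -1. Stack: [-1]
STORE_FAST w → w=-1. Stack: []
LOAD_CONST → push 0. Stack: [0]
STORE_FAST i → i=0. Stack: []
LOAD_FAST i → push 0. Stack: [0]
LOAD_CONST → push 2. Stack: [0, 2]
COMPARE_OP bool(<) → 0 vs 2 = True. Stack: [True]
POP_JUMP_IF_FALSE → pop True; no jump. Stack: []
LOAD_FAST q → push 285. Stack: [285]
LOAD_CONST → push 9. Stack: [285, 9]
BINARY_OP * → 285 * 9 = 2565. Stack: [2565]
STORE_FAST q → q=2565. Stack: []
LOAD_FAST q → push 2565. Stack: [2565]
LOAD_CONST → push 12. Stack: [2565, 12]
BINARY_OP | → 2565 | 12 = 2573. Stack: [2573]
STORE_FAST q → q=2573. Stack: []
LOAD_FAST i → push 0. Stack: [0]
LOAD_CONST → push 1. Stack: [0, 1]
BINARY_OP + → 0 + 1 = 1. Stack: [1]
STORE_FAST i → i=1. Stack: []
LOAD_FAST i → push 1. Stack: [1]
LOAD_CONST → push 2. Stack: [1, 2]
COMPARE_OP bool(<) → 1 vs 2 = True. Stack: [True]
POP_JUMP_IF_FALSE → pop True; no jump. Stack: []
LOAD_FAST q → push 2573. Stack: [2573]
LOAD_CONST → push 9. Stack: [2573, 9]
BINARY_OP * → 2573 * 9 = 23157. Stack: [23157]
STORE_FAST q → q=23157. Stack: []
LOAD_FAST q → push 23157. Stack: [23157]
LOAD_CONST → push 12. Stack: [23157, 12]
BINARY_OP | → 23157 | 12 = 23165. Stack: [23165]
STORE_FAST q → q=23165. Stack: []
LOAD_FAST i → push 1. Stack: [1]
LOAD_CONST → push 1. Stack: [1, 1]
BINARY_OP + → 1 + 1 = 2. Stack: [2]
STORE_FAST i → i=2. Stack: []
LOAD_FAST i → push 2. Stack: [2]
LOAD_CONST → push 2. Stack: [2, 2]
COMPARE_OP bool(<) → 2 vs 2 = False. Stack: [False]
POP_JUMP_IF_FALSE → pop False; jump. Stack: []
LOAD_FAST q → push 23165. Stack: [23165]
RETURN_VALUE → return 23165.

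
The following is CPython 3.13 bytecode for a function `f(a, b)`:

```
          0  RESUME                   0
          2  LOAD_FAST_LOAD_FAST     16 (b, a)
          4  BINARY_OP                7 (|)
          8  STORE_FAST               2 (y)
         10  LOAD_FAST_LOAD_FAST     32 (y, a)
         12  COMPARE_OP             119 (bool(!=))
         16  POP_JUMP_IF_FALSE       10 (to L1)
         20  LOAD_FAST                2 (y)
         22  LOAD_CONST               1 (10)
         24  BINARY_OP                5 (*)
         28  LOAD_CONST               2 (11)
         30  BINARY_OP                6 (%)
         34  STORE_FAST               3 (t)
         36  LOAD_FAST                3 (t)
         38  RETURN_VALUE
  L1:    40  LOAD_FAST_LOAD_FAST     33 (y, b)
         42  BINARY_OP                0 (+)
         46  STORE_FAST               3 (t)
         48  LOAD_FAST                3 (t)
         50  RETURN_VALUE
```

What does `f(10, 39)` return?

8

LOAD_FAST_LOAD_FAST b,a → push 39,10. Stack: [39, 10]
BINARY_OP | → 39 | 10 = 47. Stack: [47]
STORE_FAST y → y=47. Stack: []
LOAD_FAST_LOAD_FAST y,a → push 47,10. Stack: [47, 10]
COMPARE_OP bool(!=) → 47 vs 10 = True. Stack: [True]
POP_JUMP_IF_FALSE → pop True; no jump. Stack: []
LOAD_FAST y → push 47. Stack: [47]
LOAD_CONST → push 10. Stack: [47, 10]
BINARY_OP * → 47 * 10 = 470. Stack: [470]
LOAD_CONST → push 11. Stack: [470, 11]
BINARY_OP % → 470 % 11 = 8. Stack: [8]
STORE_FAST t → t=8. Stack: []
LOAD_FAST t → push 8. Stack: [8]
RETURN_VALUE → return 8.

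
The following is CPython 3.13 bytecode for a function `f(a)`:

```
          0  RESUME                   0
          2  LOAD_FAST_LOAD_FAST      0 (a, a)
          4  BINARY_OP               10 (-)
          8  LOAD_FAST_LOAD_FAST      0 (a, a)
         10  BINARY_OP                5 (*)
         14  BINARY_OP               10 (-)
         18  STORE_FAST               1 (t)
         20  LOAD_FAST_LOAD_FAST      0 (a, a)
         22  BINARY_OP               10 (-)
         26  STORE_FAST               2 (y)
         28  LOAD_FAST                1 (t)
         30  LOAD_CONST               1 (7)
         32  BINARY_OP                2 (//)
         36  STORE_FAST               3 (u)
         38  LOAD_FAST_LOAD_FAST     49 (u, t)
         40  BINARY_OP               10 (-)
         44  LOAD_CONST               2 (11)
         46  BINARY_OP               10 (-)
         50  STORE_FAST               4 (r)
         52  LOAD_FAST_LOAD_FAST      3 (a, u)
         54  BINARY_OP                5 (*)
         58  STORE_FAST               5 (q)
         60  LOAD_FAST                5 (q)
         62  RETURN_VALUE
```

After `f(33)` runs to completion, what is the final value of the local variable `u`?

-156

LOAD_FAST_LOAD_FAST a,a → push 33,33. Stack: [33, 33]
BINARY_OP - → 33 - 33 = 0. Stack: [0]
LOAD_FAST_LOAD_FAST a,a → push 33,33. Stack: [0, 33, 33]
BINARY_OP * → 33 * 33 = 1089. Stack: [0, 1089]
BINARY_OP - → 0 - 1089 = -1089. Stack: [-1089]
STORE_FAST t → t=-1089. Stack: []
LOAD_FAST_LOAD_FAST a,a → push 33,33. Stack: [33, 33]
BINARY_OP - → 33 - 33 = 0. Stack: [0]
STORE_FAST y → y=0. Stack: []
LOAD_FAST t → push -1089. Stack: [-1089]
LOAD_CONST → push 7. Stack: [-1089, 7]
BINARY_OP // → -1089 // 7 = -156. Stack: [-156]
STORE_FAST u → u=-156. Stack: []
LOAD_FAST_LOAD_FAST u,t → push -156,-1089. Stack: [-156, -1089]
BINARY_OP - → -156 - -1089 = 933. Stack: [933]
LOAD_CONST → push 11. Stack: [933, 11]
BINARY_OP - → 933 - 11 = 922. Stack: [922]
STORE_FAST r → r=922. Stack: []
LOAD_FAST_LOAD_FAST a,u → push 33,-156. Stack: [33, -156]
BINARY_OP * → 33 * -156 = -5148. Stack: [-5148]
STORE_FAST q → q=-5148. Stack: []
LOAD_FAST q → push -5148. Stack: [-5148]
RETURN_VALUE → return -5148.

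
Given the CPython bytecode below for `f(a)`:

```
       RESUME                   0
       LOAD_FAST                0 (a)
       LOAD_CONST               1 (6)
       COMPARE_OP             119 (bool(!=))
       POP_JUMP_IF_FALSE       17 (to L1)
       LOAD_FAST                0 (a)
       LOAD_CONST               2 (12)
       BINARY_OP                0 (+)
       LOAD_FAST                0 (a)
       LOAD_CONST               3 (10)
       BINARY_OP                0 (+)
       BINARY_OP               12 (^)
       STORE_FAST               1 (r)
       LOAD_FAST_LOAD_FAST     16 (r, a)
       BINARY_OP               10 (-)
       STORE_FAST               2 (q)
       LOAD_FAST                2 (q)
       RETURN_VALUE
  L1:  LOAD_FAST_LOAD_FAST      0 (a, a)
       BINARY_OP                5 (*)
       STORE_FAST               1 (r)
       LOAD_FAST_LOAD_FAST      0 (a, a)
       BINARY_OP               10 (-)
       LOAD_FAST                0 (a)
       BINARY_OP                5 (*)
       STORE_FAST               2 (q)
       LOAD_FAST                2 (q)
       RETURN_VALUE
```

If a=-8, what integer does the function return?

14

LOAD_FAST a → push -8. Stack: [-8]
LOAD_CONST → push 6. Stack: [-8, 6]
COMPARE_OP bool(!=) → -8 vs 6 = True. Stack: [True]
POP_JUMP_IF_FALSE → pop True; no jump. Stack: []
LOAD_FAST a → push -8. Stack: [-8]
LOAD_CONST → push 12. Stack: [-8, 12]
BINARY_OP + → -8 + 12 = 4. Stack: [4]
LOAD_FAST a → push -8. Stack: [4, -8]
LOAD_CONST → push 10. Stack: [4, -8, 10]
BINARY_OP + → -8 + 10 = 2. Stack: [4, 2]
BINARY_OP ^ → 4 ^ 2 = 6. Stack: [6]
STORE_FAST r → r=6. Stack: []
LOAD_FAST_LOAD_FAST r,a → push 6,-8. Stack: [6, -8]
BINARY_OP - → 6 - -8 = 14. Stack: [14]
STORE_FAST q → q=14. Stack: []
LOAD_FAST q → push 14. Stack: [14]
RETURN_VALUE → return 14.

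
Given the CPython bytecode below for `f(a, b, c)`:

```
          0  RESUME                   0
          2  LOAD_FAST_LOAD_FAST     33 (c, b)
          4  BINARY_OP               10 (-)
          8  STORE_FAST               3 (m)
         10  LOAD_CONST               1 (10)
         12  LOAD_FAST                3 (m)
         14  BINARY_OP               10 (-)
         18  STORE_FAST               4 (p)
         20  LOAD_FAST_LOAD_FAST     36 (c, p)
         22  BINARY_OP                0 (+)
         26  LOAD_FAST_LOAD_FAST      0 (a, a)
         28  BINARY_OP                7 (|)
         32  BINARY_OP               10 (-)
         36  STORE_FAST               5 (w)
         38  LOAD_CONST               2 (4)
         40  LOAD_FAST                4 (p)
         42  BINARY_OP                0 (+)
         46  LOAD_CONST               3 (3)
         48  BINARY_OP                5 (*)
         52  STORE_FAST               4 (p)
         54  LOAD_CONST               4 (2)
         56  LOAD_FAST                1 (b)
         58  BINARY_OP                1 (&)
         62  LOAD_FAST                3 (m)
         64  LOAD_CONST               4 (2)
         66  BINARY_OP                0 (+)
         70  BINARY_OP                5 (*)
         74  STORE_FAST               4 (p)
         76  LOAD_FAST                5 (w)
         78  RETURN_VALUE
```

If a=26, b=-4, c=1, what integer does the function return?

-20

LOAD_FAST_LOAD_FAST c,b → push 1,-4. Stack: [1, -4]
BINARY_OP - → 1 - -4 = 5. Stack: [5]
STORE_FAST m → m=5. Stack: []
LOAD_CONST → push 10. Stack: [10]
LOAD_FAST m → push 5. Stack: [10, 5]
BINARY_OP - → 10 - 5 = 5. Stack: [5]
STORE_FAST p → p=5. Stack: []
LOAD_FAST_LOAD_FAST c,p → push 1,5. Stack: [1, 5]
BINARY_OP + → 1 + 5 = 6. Stack: [6]
LOAD_FAST_LOAD_FAST a,a → push 26,26. Stack: [6, 26, 26]
BINARY_OP | → 26 | 26 = 26. Stack: [6, 26]
BINARY_OP - → 6 - 26 = -20. Stack: [-20]
STORE_FAST w → w=-20. Stack: []
LOAD_CONST → push 4. Stack: [4]
LOAD_FAST p → push 5. Stack: [4, 5]
BINARY_OP + → 4 + 5 = 9. Stack: [9]
LOAD_CONST → push 3. Stack: [9, 3]
BINARY_OP * → 9 * 3 = 27. Stack: [27]
STORE_FAST p → p=27. Stack: []
LOAD_CONST → push 2. Stack: [2]
LOAD_FAST b → push -4. Stack: [2, -4]
BINARY_OP & → 2 & -4 = 0. Stack: [0]
LOAD_FAST m → push 5. Stack: [0, 5]
LOAD_CONST → push 2. Stack: [0, 5, 2]
BINARY_OP + → 5 + 2 = 7. Stack: [0, 7]
BINARY_OP * → 0 * 7 = 0. Stack: [0]
STORE_FAST p → p=0. Stack: []
LOAD_FAST w → push -20. Stack: [-20]
RETURN_VALUE → return -20.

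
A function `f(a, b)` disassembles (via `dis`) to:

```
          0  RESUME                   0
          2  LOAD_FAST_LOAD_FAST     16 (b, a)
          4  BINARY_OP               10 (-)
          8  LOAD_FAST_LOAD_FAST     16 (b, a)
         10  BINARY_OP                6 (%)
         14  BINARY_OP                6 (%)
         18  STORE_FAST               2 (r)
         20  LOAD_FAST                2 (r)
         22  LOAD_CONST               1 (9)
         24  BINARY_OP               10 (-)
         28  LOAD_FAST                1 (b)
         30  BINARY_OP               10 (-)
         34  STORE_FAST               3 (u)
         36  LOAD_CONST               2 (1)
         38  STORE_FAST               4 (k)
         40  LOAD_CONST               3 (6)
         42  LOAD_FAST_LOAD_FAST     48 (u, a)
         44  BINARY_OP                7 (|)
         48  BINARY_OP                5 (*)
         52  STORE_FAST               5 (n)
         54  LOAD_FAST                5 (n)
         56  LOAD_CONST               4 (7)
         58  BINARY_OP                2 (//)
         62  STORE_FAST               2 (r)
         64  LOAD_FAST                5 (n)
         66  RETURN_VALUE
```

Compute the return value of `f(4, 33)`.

-252

LOAD_FAST_LOAD_FAST b,a → push 33,4. Stack: [33, 4]
BINARY_OP - → 33 - 4 = 29. Stack: [29]
LOAD_FAST_LOAD_FAST b,a → push 33,4. Stack: [29, 33, 4]
BINARY_OP % → 33 % 4 = 1. Stack: [29, 1]
BINARY_OP % → 29 % 1 = 0. Stack: [0]
STORE_FAST r → r=0. Stack: []
LOAD_FAST r → push 0. Stack: [0]
LOAD_CONST → push 9. Stack: [0, 9]
BINARY_OP - → 0 - 9 = -9. Stack: [-9]
LOAD_FAST b → push 33. Stack: [-9, 33]
BINARY_OP - → -9 - 33 = -42. Stack: [-42]
STORE_FAST u → u=-42. Stack: []
LOAD_CONST → push 1. Stack: [1]
STORE_FAST k → k=1. Stack: []
LOAD_CONST → push 6. Stack: [6]
LOAD_FAST_LOAD_FAST u,a → push -42,4. Stack: [6, -42, 4]
BINARY_OP | → -42 | 4 = -42. Stack: [6, -42]
BINARY_OP * → 6 * -42 = -252. Stack: [-252]
STORE_FAST n → n=-252. Stack: []
LOAD_FAST n → push -252. Stack: [-252]
LOAD_CONST → push 7. Stack: [-252, 7]
BINARY_OP // → -252 // 7 = -36. Stack: [-36]
STORE_FAST r → r=-36. Stack: []
LOAD_FAST n → push -252. Stack: [-252]
RETURN_VALUE → return -252.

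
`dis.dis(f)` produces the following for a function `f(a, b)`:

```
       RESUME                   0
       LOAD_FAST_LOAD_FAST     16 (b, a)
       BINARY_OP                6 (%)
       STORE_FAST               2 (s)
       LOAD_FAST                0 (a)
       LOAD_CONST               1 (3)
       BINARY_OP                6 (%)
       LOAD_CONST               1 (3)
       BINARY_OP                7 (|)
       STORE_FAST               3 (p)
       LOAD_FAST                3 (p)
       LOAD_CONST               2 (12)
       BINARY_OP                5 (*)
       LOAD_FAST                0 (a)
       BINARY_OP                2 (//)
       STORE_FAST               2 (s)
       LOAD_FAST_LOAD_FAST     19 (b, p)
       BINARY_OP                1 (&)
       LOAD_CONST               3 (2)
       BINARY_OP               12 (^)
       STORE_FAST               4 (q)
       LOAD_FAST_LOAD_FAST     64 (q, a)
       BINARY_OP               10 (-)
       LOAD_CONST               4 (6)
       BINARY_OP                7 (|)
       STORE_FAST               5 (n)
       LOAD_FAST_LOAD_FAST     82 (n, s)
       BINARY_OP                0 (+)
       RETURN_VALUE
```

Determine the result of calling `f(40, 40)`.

LOAD_FAST_LOAD_FAST b,a → push 40,40. Stack: [40, 40]
BINARY_OP % → 40 % 40 = 0. Stack: [0]
STORE_FAST s → s=0. Stack: []
LOAD_FAST a → push 40. Stack: [40]
LOAD_CONST → push 3. Stack: [40, 3]
BINARY_OP % → 40 % 3 = 1. Stack: [1]
LOAD_CONST → push 3. Stack: [1, 3]
BINARY_OP | → 1 | 3 = 3. Stack: [3]
STORE_FAST p → p=3. Stack: []
LOAD_FAST p → push 3. Stack: [3]
LOAD_CONST → push 12. Stack: [3, 12]
BINARY_OP * → 3 * 12 = 36. Stack: [36]
LOAD_FAST a → push 40. Stack: [36, 40]
BINARY_OP // → 36 // 40 = 0. Stack: [0]
STORE_FAST s → s=0. Stack: []
LOAD_FAST_LOAD_FAST b,p → push 40,3. Stack: [40, 3]
BINARY_OP & → 40 & 3 = 0. Stack: [0]
LOAD_CONST → push 2. Stack: [0, 2]
BINARY_OP ^ → 0 ^ 2 = 2. Stack: [2]
STORE_FAST q → q=2. Stack: []
LOAD_FAST_LOAD_FAST q,a → push 2,40. Stack: [2, 40]
BINARY_OP - → 2 - 40 = -38. Stack: [-38]
LOAD_CONST → push 6. Stack: [-38, 6]
BINARY_OP | → -38 | 6 = -34. Stack: [-34]
STORE_FAST n → n=-34. Stack: []
LOAD_FAST_LOAD_FAST n,s → push -34,0. Stack: [-34, 0]
BINARY_OP + → -34 + 0 = -34. Stack: [-34]
RETURN_VALUE → return -34.

-34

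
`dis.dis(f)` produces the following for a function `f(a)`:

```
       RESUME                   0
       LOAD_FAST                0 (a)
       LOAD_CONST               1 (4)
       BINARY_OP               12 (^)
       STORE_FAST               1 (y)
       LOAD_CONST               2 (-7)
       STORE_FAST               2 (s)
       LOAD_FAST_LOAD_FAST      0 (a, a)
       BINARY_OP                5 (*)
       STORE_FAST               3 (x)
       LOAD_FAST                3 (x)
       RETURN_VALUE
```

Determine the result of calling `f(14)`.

LOAD_FAST a → push 14. Stack: [14]
LOAD_CONST → push 4. Stack: [14, 4]
BINARY_OP ^ → 14 ^ 4 = 10. Stack: [10]
STORE_FAST y → y=10. Stack: []
LOAD_CONST → push -7. Stack: [-7]
STORE_FAST s → s=-7. Stack: []
LOAD_FAST_LOAD_FAST a,a → push 14,14. Stack: [14, 14]
BINARY_OP * → 14 * 14 = 196. Stack: [196]
STORE_FAST x → x=196. Stack: []
LOAD_FAST x → push 196. Stack: [196]
RETURN_VALUE → return 196.

196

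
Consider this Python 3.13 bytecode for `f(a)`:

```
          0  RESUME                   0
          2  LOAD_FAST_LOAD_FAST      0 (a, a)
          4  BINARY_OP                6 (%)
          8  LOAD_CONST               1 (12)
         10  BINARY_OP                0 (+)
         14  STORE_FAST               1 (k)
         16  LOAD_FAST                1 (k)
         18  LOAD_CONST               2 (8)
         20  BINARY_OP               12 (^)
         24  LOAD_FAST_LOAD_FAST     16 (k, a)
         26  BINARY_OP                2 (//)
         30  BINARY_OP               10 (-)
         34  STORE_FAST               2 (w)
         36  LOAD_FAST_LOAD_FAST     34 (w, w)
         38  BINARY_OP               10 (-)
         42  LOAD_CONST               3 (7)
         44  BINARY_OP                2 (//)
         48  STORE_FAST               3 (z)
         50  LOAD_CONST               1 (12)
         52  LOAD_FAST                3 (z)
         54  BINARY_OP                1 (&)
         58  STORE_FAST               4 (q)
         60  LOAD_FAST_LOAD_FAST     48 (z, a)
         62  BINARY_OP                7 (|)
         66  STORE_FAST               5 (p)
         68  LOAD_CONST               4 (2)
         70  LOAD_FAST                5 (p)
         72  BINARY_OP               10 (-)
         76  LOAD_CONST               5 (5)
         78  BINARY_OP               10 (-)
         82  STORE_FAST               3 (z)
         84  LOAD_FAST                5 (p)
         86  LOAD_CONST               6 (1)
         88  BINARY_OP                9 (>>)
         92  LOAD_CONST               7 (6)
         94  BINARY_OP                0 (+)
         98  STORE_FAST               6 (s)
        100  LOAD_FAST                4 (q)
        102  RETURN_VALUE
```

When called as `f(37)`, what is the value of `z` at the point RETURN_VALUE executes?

-40

LOAD_FAST_LOAD_FAST a,a → push 37,37. Stack: [37, 37]
BINARY_OP % → 37 % 37 = 0. Stack: [0]
LOAD_CONST → push 12. Stack: [0, 12]
BINARY_OP + → 0 + 12 = 12. Stack: [12]
STORE_FAST k → k=12. Stack: []
LOAD_FAST k → push 12. Stack: [12]
LOAD_CONST → push 8. Stack: [12, 8]
BINARY_OP ^ → 12 ^ 8 = 4. Stack: [4]
LOAD_FAST_LOAD_FAST k,a → push 12,37. Stack: [4, 12, 37]
BINARY_OP // → 12 // 37 = 0. Stack: [4, 0]
BINARY_OP - → 4 - 0 = 4. Stack: [4]
STORE_FAST w → w=4. Stack: []
LOAD_FAST_LOAD_FAST w,w → push 4,4. Stack: [4, 4]
BINARY_OP - → 4 - 4 = 0. Stack: [0]
LOAD_CONST → push 7. Stack: [0, 7]
BINARY_OP // → 0 // 7 = 0. Stack: [0]
STORE_FAST z → z=0. Stack: []
LOAD_CONST → push 12. Stack: [12]
LOAD_FAST z → push 0. Stack: [12, 0]
BINARY_OP & → 12 & 0 = 0. Stack: [0]
STORE_FAST q → q=0. Stack: []
LOAD_FAST_LOAD_FAST z,a → push 0,37. Stack: [0, 37]
BINARY_OP | → 0 | 37 = 37. Stack: [37]
STORE_FAST p → p=37. Stack: []
LOAD_CONST → push 2. Stack: [2]
LOAD_FAST p → push 37. Stack: [2, 37]
BINARY_OP - → 2 - 37 = -35. Stack: [-35]
LOAD_CONST → push 5. Stack: [-35, 5]
BINARY_OP - → -35 - 5 = -40. Stack: [-40]
STORE_FAST z → z=-40. Stack: []
LOAD_FAST p → push 37. Stack: [37]
LOAD_CONST → push 1. Stack: [37, 1]
BINARY_OP >> → 37 >> 1 = 18. Stack: [18]
LOAD_CONST → push 6. Stack: [18, 6]
BINARY_OP + → 18 + 6 = 24. Stack: [24]
STORE_FAST s → s=24. Stack: []
LOAD_FAST q → push 0. Stack: [0]
RETURN_VALUE → return 0.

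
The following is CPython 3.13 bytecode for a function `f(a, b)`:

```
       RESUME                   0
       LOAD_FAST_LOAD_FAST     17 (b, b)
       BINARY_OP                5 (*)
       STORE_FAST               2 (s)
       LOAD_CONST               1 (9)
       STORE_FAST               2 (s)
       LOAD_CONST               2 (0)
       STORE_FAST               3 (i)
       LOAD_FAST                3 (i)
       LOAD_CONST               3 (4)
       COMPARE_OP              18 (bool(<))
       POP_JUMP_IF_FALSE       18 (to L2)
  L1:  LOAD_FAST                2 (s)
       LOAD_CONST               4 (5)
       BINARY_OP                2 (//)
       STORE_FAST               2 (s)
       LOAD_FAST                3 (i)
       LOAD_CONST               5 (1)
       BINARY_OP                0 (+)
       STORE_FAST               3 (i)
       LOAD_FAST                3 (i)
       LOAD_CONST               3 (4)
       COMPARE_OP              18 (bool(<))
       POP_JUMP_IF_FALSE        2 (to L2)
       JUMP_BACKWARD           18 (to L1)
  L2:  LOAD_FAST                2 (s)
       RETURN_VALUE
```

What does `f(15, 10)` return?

LOAD_FAST_LOAD_FAST b,b → push 10,10. Stack: [10, 10]
BINARY_OP * → 10 * 10 = 100. Stack: [100]
STORE_FAST s → s=100. Stack: []
LOAD_CONST → push 9. Stack: [9]
STORE_FAST s → s=9. Stack: []
LOAD_CONST → push 0. Stack: [0]
STORE_FAST i → i=0. Stack: []
LOAD_FAST i → push 0. Stack: [0]
LOAD_CONST → push 4. Stack: [0, 4]
COMPARE_OP bool(<) → 0 vs 4 = True. Stack: [True]
POP_JUMP_IF_FALSE → pop True; no jump. Stack: []
LOAD_FAST s → push 9. Stack: [9]
LOAD_CONST → push 5. Stack: [9, 5]
BINARY_OP // → 9 // 5 = 1. Stack: [1]
STORE_FAST s → s=1. Stack: []
LOAD_FAST i → push 0. Stack: [0]
LOAD_CONST → push 1. Stack: [0, 1]
BINARY_OP + → 0 + 1 = 1. Stack: [1]
STORE_FAST i → i=1. Stack: []
LOAD_FAST i → push 1. Stack: [1]
LOAD_CONST → push 4. Stack: [1, 4]
COMPARE_OP bool(<) → 1 vs 4 = True. Stack: [True]
POP_JUMP_IF_FALSE → pop True; no jump. Stack: []
LOAD_FAST s → push 1. Stack: [1]
LOAD_CONST → push 5. Stack: [1, 5]
BINARY_OP // → 1 // 5 = 0. Stack: [0]
STORE_FAST s → s=0. Stack: []
LOAD_FAST i → push 1. Stack: [1]
LOAD_CONST → push 1. Stack: [1, 1]
BINARY_OP + → 1 + 1 = 2. Stack: [2]
STORE_FAST i → i=2. Stack: []
LOAD_FAST i → push 2. Stack: [2]
LOAD_CONST → push 4. Stack: [2, 4]
COMPARE_OP bool(<) → 2 vs 4 = True. Stack: [True]
POP_JUMP_IF_FALSE → pop True; no jump. Stack: []
LOAD_FAST s → push 0. Stack: [0]
LOAD_CONST → push 5. Stack: [0, 5]
BINARY_OP // → 0 // 5 = 0. Stack: [0]
STORE_FAST s → s=0. Stack: []
LOAD_FAST i → push 2. Stack: [2]
LOAD_CONST → push 1. Stack: [2, 1]
BINARY_OP + → 2 + 1 = 3. Stack: [3]
STORE_FAST i → i=3. Stack: []
LOAD_FAST i → push 3. Stack: [3]
LOAD_CONST → push 4. Stack: [3, 4]
COMPARE_OP bool(<) → 3 vs 4 = True. Stack: [True]
POP_JUMP_IF_FALSE → pop True; no jump. Stack: []
LOAD_FAST s → push 0. Stack: [0]
LOAD_CONST → push 5. Stack: [0, 5]
BINARY_OP // → 0 // 5 = 0. Stack: [0]
STORE_FAST s → s=0. Stack: []
LOAD_FAST i → push 3. Stack: [3]
LOAD_CONST → push 1. Stack: [3, 1]
BINARY_OP + → 3 + 1 = 4. Stack: [4]
STORE_FAST i → i=4. Stack: []
LOAD_FAST i → push 4. Stack: [4]
LOAD_CONST → push 4. Stack: [4, 4]
COMPARE_OP bool(<) → 4 vs 4 = False. Stack: [False]
POP_JUMP_IF_FALSE → pop False; jump. Stack: []
LOAD_FAST s → push 0. Stack: [0]
RETURN_VALUE → return 0.

0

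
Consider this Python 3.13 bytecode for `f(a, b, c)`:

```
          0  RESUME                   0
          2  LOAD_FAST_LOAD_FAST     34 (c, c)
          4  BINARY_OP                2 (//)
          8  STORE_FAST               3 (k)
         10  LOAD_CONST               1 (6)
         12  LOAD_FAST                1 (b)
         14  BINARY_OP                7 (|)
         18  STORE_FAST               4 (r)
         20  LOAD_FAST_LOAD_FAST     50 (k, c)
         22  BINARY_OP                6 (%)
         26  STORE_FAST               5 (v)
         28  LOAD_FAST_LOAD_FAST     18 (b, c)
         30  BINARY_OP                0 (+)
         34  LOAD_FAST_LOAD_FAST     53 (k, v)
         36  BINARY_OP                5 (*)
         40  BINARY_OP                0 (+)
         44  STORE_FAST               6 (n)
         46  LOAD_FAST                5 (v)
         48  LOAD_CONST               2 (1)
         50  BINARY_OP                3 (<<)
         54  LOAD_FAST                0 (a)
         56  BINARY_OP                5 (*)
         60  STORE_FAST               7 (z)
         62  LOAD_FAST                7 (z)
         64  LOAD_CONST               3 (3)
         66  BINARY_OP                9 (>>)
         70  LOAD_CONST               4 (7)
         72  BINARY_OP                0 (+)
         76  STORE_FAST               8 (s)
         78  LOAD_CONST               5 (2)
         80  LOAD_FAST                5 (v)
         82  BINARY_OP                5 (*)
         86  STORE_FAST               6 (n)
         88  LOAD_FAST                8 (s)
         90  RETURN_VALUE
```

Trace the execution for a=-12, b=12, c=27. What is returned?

4

LOAD_FAST_LOAD_FAST c,c → push 27,27. Stack: [27, 27]
BINARY_OP // → 27 // 27 = 1. Stack: [1]
STORE_FAST k → k=1. Stack: []
LOAD_CONST → push 6. Stack: [6]
LOAD_FAST b → push 12. Stack: [6, 12]
BINARY_OP | → 6 | 12 = 14. Stack: [14]
STORE_FAST r → r=14. Stack: []
LOAD_FAST_LOAD_FAST k,c → push 1,27. Stack: [1, 27]
BINARY_OP % → 1 % 27 = 1. Stack: [1]
STORE_FAST v → v=1. Stack: []
LOAD_FAST_LOAD_FAST b,c → push 12,27. Stack: [12, 27]
BINARY_OP + → 12 + 27 = 39. Stack: [39]
LOAD_FAST_LOAD_FAST k,v → push 1,1. Stack: [39, 1, 1]
BINARY_OP * → 1 * 1 = 1. Stack: [39, 1]
BINARY_OP + → 39 + 1 = 40. Stack: [40]
STORE_FAST n → n=40. Stack: []
LOAD_FAST v → push 1. Stack: [1]
LOAD_CONST → push 1. Stack: [1, 1]
BINARY_OP << → 1 << 1 = 2. Stack: [2]
LOAD_FAST a → push -12. Stack: [2, -12]
BINARY_OP * → 2 * -12 = -24. Stack: [-24]
STORE_FAST z → z=-24. Stack: []
LOAD_FAST z → push -24. Stack: [-24]
LOAD_CONST → push 3. Stack: [-24, 3]
BINARY_OP >> → -24 >> 3 = -3. Stack: [-3]
LOAD_CONST → push 7. Stack: [-3, 7]
BINARY_OP + → -3 + 7 = 4. Stack: [4]
STORE_FAST s → s=4. Stack: []
LOAD_CONST → push 2. Stack: [2]
LOAD_FAST v → push 1. Stack: [2, 1]
BINARY_OP * → 2 * 1 = 2. Stack: [2]
STORE_FAST n → n=2. Stack: []
LOAD_FAST s → push 4. Stack: [4]
RETURN_VALUE → return 4.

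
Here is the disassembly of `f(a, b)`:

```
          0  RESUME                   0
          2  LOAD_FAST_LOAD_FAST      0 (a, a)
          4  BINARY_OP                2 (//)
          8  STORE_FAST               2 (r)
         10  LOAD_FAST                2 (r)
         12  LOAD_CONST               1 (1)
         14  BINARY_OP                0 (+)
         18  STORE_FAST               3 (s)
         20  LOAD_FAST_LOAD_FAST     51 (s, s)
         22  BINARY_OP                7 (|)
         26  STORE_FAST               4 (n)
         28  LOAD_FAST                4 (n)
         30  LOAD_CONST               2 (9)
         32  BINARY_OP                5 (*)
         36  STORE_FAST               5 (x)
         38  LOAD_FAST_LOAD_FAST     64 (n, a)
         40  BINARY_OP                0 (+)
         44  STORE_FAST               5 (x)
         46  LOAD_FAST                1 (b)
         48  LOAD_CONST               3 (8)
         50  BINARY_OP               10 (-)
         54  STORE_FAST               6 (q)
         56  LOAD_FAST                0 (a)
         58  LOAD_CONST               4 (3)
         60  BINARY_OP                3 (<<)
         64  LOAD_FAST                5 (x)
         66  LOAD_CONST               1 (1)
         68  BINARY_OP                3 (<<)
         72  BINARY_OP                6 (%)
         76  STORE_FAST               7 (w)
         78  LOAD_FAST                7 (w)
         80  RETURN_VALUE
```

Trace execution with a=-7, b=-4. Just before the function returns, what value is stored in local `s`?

LOAD_FAST_LOAD_FAST a,a → push -7,-7. Stack: [-7, -7]
BINARY_OP // → -7 // -7 = 1. Stack: [1]
STORE_FAST r → r=1. Stack: []
LOAD_FAST r → push 1. Stack: [1]
LOAD_CONST → push 1. Stack: [1, 1]
BINARY_OP + → 1 + 1 = 2. Stack: [2]
STORE_FAST s → s=2. Stack: []
LOAD_FAST_LOAD_FAST s,s → push 2,2. Stack: [2, 2]
BINARY_OP | → 2 | 2 = 2. Stack: [2]
STORE_FAST n → n=2. Stack: []
LOAD_FAST n → push 2. Stack: [2]
LOAD_CONST → push 9. Stack: [2, 9]
BINARY_OP * → 2 * 9 = 18. Stack: [18]
STORE_FAST x → x=18. Stack: []
LOAD_FAST_LOAD_FAST n,a → push 2,-7. Stack: [2, -7]
BINARY_OP + → 2 + -7 = -5. Stack: [-5]
STORE_FAST x → x=-5. Stack: []
LOAD_FAST b → push -4. Stack: [-4]
LOAD_CONST → push 8. Stack: [-4, 8]
BINARY_OP - → -4 - 8 = -12. Stack: [-12]
STORE_FAST q → q=-12. Stack: []
LOAD_FAST a → push -7. Stack: [-7]
LOAD_CONST → push 3. Stack: [-7, 3]
BINARY_OP << → -7 << 3 = -56. Stack: [-56]
LOAD_FAST x → push -5. Stack: [-56, -5]
LOAD_CONST → push 1. Stack: [-56, -5, 1]
BINARY_OP << → -5 << 1 = -10. Stack: [-56, -10]
BINARY_OP % → -56 % -10 = -6. Stack: [-6]
STORE_FAST w → w=-6. Stack: []
LOAD_FAST w → push -6. Stack: [-6]
RETURN_VALUE → return -6.

2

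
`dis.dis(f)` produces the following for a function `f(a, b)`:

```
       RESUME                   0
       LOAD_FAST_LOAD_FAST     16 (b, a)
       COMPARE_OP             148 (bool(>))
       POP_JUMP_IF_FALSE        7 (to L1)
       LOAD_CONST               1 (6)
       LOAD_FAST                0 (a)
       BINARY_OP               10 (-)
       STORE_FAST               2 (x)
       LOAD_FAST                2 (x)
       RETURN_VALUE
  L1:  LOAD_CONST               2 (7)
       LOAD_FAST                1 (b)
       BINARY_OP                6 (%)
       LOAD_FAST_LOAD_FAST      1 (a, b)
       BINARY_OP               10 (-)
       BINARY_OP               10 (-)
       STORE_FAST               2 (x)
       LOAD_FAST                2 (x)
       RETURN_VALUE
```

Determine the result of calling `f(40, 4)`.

LOAD_FAST_LOAD_FAST b,a → push 4,40. Stack: [4, 40]
COMPARE_OP bool(>) → 4 vs 40 = False. Stack: [False]
POP_JUMP_IF_FALSE → pop False; jump. Stack: []
LOAD_CONST → push 7. Stack: [7]
LOAD_FAST b → push 4. Stack: [7, 4]
BINARY_OP % → 7 % 4 = 3. Stack: [3]
LOAD_FAST_LOAD_FAST a,b → push 40,4. Stack: [3, 40, 4]
BINARY_OP - → 40 - 4 = 36. Stack: [3, 36]
BINARY_OP - → 3 - 36 = -33. Stack: [-33]
STORE_FAST x → x=-33. Stack: []
LOAD_FAST x → push -33. Stack: [-33]
RETURN_VALUE → return -33.

-33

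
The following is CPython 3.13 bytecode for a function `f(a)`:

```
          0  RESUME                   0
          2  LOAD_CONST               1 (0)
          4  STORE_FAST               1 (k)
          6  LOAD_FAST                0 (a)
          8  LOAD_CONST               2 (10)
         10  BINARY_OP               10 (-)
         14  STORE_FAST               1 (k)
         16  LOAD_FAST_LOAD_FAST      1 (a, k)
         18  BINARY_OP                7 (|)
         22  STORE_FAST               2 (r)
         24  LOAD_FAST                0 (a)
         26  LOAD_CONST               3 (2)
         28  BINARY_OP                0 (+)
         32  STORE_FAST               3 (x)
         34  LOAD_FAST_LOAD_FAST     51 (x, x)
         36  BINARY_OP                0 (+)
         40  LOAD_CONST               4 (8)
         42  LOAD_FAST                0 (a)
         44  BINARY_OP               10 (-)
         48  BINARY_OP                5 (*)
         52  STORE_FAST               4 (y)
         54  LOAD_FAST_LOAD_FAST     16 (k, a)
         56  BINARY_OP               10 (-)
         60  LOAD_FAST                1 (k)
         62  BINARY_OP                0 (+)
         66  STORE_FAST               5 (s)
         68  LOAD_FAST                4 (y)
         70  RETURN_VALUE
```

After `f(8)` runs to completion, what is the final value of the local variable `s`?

-12

LOAD_CONST → push 0. Stack: [0]
STORE_FAST k → k=0. Stack: []
LOAD_FAST a → push 8. Stack: [8]
LOAD_CONST → push 10. Stack: [8, 10]
BINARY_OP - → 8 - 10 = -2. Stack: [-2]
STORE_FAST k → k=-2. Stack: []
LOAD_FAST_LOAD_FAST a,k → push 8,-2. Stack: [8, -2]
BINARY_OP | → 8 | -2 = -2. Stack: [-2]
STORE_FAST r → r=-2. Stack: []
LOAD_FAST a → push 8. Stack: [8]
LOAD_CONST → push 2. Stack: [8, 2]
BINARY_OP + → 8 + 2 = 10. Stack: [10]
STORE_FAST x → x=10. Stack: []
LOAD_FAST_LOAD_FAST x,x → push 10,10. Stack: [10, 10]
BINARY_OP + → 10 + 10 = 20. Stack: [20]
LOAD_CONST → push 8. Stack: [20, 8]
LOAD_FAST a → push 8. Stack: [20, 8, 8]
BINARY_OP - → 8 - 8 = 0. Stack: [20, 0]
BINARY_OP * → 20 * 0 = 0. Stack: [0]
STORE_FAST y → y=0. Stack: []
LOAD_FAST_LOAD_FAST k,a → push -2,8. Stack: [-2, 8]
BINARY_OP - → -2 - 8 = -10. Stack: [-10]
LOAD_FAST k → push -2. Stack: [-10, -2]
BINARY_OP + → -10 + -2 = -12. Stack: [-12]
STORE_FAST s → s=-12. Stack: []
LOAD_FAST y → push 0. Stack: [0]
RETURN_VALUE → return 0.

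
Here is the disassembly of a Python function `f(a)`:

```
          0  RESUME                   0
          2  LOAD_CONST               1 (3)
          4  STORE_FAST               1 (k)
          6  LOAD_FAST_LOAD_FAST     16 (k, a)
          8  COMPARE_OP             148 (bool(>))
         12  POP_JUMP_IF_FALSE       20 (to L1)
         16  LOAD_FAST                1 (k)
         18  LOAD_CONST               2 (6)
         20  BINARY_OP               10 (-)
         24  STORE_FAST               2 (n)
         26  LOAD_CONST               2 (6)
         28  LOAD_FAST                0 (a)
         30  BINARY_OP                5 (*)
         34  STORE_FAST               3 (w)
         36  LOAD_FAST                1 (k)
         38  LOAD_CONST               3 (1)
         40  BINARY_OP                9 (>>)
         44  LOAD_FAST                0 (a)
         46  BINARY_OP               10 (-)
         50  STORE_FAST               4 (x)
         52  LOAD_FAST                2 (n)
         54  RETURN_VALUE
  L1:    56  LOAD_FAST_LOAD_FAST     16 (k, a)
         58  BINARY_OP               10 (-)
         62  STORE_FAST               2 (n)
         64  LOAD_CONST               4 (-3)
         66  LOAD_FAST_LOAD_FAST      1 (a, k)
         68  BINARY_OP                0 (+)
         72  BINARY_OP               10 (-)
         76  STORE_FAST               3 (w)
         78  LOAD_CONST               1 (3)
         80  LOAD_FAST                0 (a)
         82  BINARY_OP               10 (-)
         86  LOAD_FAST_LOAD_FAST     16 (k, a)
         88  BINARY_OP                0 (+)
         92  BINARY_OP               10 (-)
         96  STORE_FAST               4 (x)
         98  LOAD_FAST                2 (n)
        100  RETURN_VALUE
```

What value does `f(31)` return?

-28

LOAD_CONST → push 3. Stack: [3]
STORE_FAST k → k=3. Stack: []
LOAD_FAST_LOAD_FAST k,a → push 3,31. Stack: [3, 31]
COMPARE_OP bool(>) → 3 vs 31 = False. Stack: [False]
POP_JUMP_IF_FALSE → pop False; jump. Stack: []
LOAD_FAST_LOAD_FAST k,a → push 3,31. Stack: [3, 31]
BINARY_OP - → 3 - 31 = -28. Stack: [-28]
STORE_FAST n → n=-28. Stack: []
LOAD_CONST → push -3. Stack: [-3]
LOAD_FAST_LOAD_FAST a,k → push 31,3. Stack: [-3, 31, 3]
BINARY_OP + → 31 + 3 = 34. Stack: [-3, 34]
BINARY_OP - → -3 - 34 = -37. Stack: [-37]
STORE_FAST w → w=-37. Stack: []
LOAD_CONST → push 3. Stack: [3]
LOAD_FAST a → push 31. Stack: [3, 31]
BINARY_OP - → 3 - 31 = -28. Stack: [-28]
LOAD_FAST_LOAD_FAST k,a → push 3,31. Stack: [-28, 3, 31]
BINARY_OP + → 3 + 31 = 34. Stack: [-28, 34]
BINARY_OP - → -28 - 34 = -62. Stack: [-62]
STORE_FAST x → x=-62. Stack: []
LOAD_FAST n → push -28. Stack: [-28]
RETURN_VALUE → return -28.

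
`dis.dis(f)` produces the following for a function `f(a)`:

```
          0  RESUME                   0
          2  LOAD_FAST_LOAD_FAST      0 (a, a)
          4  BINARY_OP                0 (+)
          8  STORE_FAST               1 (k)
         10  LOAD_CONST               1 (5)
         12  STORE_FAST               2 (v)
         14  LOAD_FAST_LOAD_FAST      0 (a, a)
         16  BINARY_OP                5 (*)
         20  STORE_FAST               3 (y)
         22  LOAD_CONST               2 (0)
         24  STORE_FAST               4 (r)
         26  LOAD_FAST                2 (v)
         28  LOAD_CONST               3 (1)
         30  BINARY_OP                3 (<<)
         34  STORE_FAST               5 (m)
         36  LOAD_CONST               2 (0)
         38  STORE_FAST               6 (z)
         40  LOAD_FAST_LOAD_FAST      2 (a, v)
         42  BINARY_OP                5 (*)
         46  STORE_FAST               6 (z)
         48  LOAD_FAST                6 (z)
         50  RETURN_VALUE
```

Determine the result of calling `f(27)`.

135

LOAD_FAST_LOAD_FAST a,a → push 27,27. Stack: [27, 27]
BINARY_OP + → 27 + 27 = 54. Stack: [54]
STORE_FAST k → k=54. Stack: []
LOAD_CONST → push 5. Stack: [5]
STORE_FAST v → v=5. Stack: []
LOAD_FAST_LOAD_FAST a,a → push 27,27. Stack: [27, 27]
BINARY_OP * → 27 * 27 = 729. Stack: [729]
STORE_FAST y → y=729. Stack: []
LOAD_CONST → push 0. Stack: [0]
STORE_FAST r → r=0. Stack: []
LOAD_FAST v → push 5. Stack: [5]
LOAD_CONST → push 1. Stack: [5, 1]
BINARY_OP << → 5 << 1 = 10. Stack: [10]
STORE_FAST m → m=10. Stack: []
LOAD_CONST → push 0. Stack: [0]
STORE_FAST z → z=0. Stack: []
LOAD_FAST_LOAD_FAST a,v → push 27,5. Stack: [27, 5]
BINARY_OP * → 27 * 5 = 135. Stack: [135]
STORE_FAST z → z=135. Stack: []
LOAD_FAST z → push 135. Stack: [135]
RETURN_VALUE → return 135.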